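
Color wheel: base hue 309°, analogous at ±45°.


Base hue: 309°
Left analog: (309 - 45) mod 360 = 264°
Right analog: (309 + 45) mod 360 = 354°
Analogous hues = 264° and 354°


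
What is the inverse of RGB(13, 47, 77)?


Invert: (255-R, 255-G, 255-B)
R: 255-13 = 242
G: 255-47 = 208
B: 255-77 = 178
= RGB(242, 208, 178)


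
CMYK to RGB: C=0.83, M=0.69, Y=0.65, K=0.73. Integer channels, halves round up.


R = 255 × (1-C) × (1-K) = 255 × 0.17 × 0.27 = 11.7045 → 12
G = 255 × (1-M) × (1-K) = 255 × 0.31 × 0.27 = 21.3435 → 21
B = 255 × (1-Y) × (1-K) = 255 × 0.35 × 0.27 = 24.0975 → 24
= RGB(12, 21, 24)


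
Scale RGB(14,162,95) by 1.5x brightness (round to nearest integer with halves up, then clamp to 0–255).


Multiply each channel by 1.5, round half up, clamp to [0, 255]
R: 14×1.5 = 21
G: 162×1.5 = 243
B: 95×1.5 = 142.5 → round → 143
= RGB(21, 243, 143)


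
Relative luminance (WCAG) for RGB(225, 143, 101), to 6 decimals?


Linearize each channel (sRGB transfer function): c = v/255; c_lin = c/12.92 if c ≤ 0.04045, else ((c+0.055)/1.055)^2.4
  R: 225/255 ≈ 0.882353 > 0.04045 → ((0.882353+0.055)/1.055)^2.4 ≈ 0.752942
  G: 143/255 ≈ 0.560784 > 0.04045 → ((0.560784+0.055)/1.055)^2.4 ≈ 0.274677
  B: 101/255 ≈ 0.396078 > 0.04045 → ((0.396078+0.055)/1.055)^2.4 ≈ 0.130136
R_lin = 0.752942, G_lin = 0.274677, B_lin = 0.130136
L = 0.2126×R + 0.7152×G + 0.0722×B
L = 0.2126×0.752942 + 0.7152×0.274677 + 0.0722×0.130136
L ≈ 0.365921


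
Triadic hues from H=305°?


Triadic: equally spaced at 120° intervals
H1 = 305°
H2 = (305 + 120) mod 360 = 65°
H3 = (305 + 240) mod 360 = 185°
Triadic = 305°, 65°, 185°


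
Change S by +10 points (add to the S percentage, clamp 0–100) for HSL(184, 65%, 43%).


Original S = 65%
Adjustment = +10 percentage points
New S = 65 + (10) = 75
Clamp to [0, 100] → 75
= HSL(184°, 75%, 43%)


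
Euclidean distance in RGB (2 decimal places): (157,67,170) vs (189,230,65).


d = √[(R₁-R₂)² + (G₁-G₂)² + (B₁-B₂)²]
d = √[(157-189)² + (67-230)² + (170-65)²]
d = √[1024 + 26569 + 11025]
d = √38618
d ≈ 196.51


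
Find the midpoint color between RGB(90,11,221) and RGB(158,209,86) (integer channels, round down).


Midpoint: each channel = ⌊(C₁+C₂)/2⌋
R: ⌊(90+158)/2⌋ = 124
G: ⌊(11+209)/2⌋ = 110
B: ⌊(221+86)/2⌋ = 153
= RGB(124, 110, 153)


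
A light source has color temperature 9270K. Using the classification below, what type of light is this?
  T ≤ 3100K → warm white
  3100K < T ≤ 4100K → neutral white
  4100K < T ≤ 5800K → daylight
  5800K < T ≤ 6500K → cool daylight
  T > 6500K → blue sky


Temperature: 9270K
9270K > 6500K → blue sky
Classification: blue sky


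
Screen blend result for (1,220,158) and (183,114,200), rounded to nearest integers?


Screen: C = 255 - (255-A)×(255-B)/255, rounded to nearest integer
R: 255 - (255-1)×(255-183)/255 = 255 - 18288/255 ≈ 255 - 71.718 = 183.282 → 183
G: 255 - (255-220)×(255-114)/255 = 255 - 4935/255 ≈ 255 - 19.353 = 235.647 → 236
B: 255 - (255-158)×(255-200)/255 = 255 - 5335/255 ≈ 255 - 20.922 = 234.078 → 234
= RGB(183, 236, 234)


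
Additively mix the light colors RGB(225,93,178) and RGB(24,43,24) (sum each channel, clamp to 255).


Additive: each channel = min(255, C₁+C₂)
R: 225+24 = 249 → 249
G: 93+43 = 136 → 136
B: 178+24 = 202 → 202
= RGB(249, 136, 202)


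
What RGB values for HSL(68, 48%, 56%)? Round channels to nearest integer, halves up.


H=68°, S=0.48, L=0.56
C = (1-|2L-1|)×S = (1-|0.12|)×0.48 = 0.4224
H' = H/60 = 68/60 ≈ 1.1333; X = C×(1-|H' mod 2 - 1|) = 0.36608
m = L - C/2 = 0.56 - 0.2112 = 0.3488
Sector ⌊H'⌋ = 1 → (R',G',B') = (0.36608, 0.4224, 0.0)
RGB = ((R'+m)×255, (G'+m)×255, (B'+m)×255) = (182.2944, 196.656, 88.944)
Round half up → RGB(182, 197, 89)


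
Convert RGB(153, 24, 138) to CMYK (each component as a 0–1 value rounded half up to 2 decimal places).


R'=153/255≈0.6000, G'=24/255≈0.0941, B'=138/255≈0.5412
K = 1 - max(R',G',B') = 1 - 153/255 = 102/255 = 0.4 → 0.40
(1-R'-K)/(1-K) simplifies to (max-R)/max with max = 153:
C = (153-153)/153 = 0/153 = 0 → 0.00
M = (153-24)/153 = 129/153 = 0.84313… → 0.84
Y = (153-138)/153 = 15/153 = 0.09803… → 0.10
= CMYK(0.00, 0.84, 0.10, 0.40)


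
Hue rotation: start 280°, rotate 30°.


New hue = (H + rotation) mod 360
New hue = (280 + 30) mod 360
= 310 mod 360
= 310°


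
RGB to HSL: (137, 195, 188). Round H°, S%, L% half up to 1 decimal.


Normalize: R'=137/255≈0.5373, G'=195/255≈0.7647, B'=188/255≈0.7373
Max=195/255, Min=137/255, Δ=Max-Min=58/255
L = (Max+Min)/2 = (195+137)/510 = 332/510 = 0.65098… → L = 65.1%
L > 0.5 → S = Δ/(2-Max-Min) = 58/(510-195-137) = 58/178 = 0.32584… → S = 32.6%
(the 1/255 factors cancel in S and H, so raw channel differences can be used)
Max is G' → H = 60 × ((B-R)/Δ + 2) = 60 × ((188-137)/58 + 2)
  51/58 + 2 = 0.8793… + 2 = 2.8793…
  H = 60 × 2.8793… = 172.758…° → H = 172.8°
= HSL(172.8°, 32.6%, 65.1%)


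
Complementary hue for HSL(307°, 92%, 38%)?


Complement = opposite side of color wheel = hue + 180°
H' = (307 + 180) mod 360 = 127°
S and L unchanged.
= HSL(127°, 92%, 38%)


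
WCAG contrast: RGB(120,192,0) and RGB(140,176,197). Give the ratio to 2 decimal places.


Linearize each sRGB channel c=v/255: c/12.92 if c ≤ 0.04045 else ((c+0.055)/1.055)^2.4
L = 0.2126×R_lin + 0.7152×G_lin + 0.0722×B_lin
Color 1 (120,192,0):
  R=120: 120/255≈0.4706 > 0.04045 → ((0.4706+0.055)/1.055)^2.4 ≈ 0.18782
  G=192: 192/255≈0.7529 > 0.04045 → ((0.7529+0.055)/1.055)^2.4 ≈ 0.52712
  B=0: 0/255≈0.0000 ≤ 0.04045 → 0.0000/12.92 ≈ 0.00000
  L1 = 0.2126×0.18782 + 0.7152×0.52712 + 0.0722×0.00000 ≈ 0.41692
Color 2 (140,176,197):
  R=140: 140/255≈0.5490 > 0.04045 → ((0.5490+0.055)/1.055)^2.4 ≈ 0.26225
  G=176: 176/255≈0.6902 > 0.04045 → ((0.6902+0.055)/1.055)^2.4 ≈ 0.43415
  B=197: 197/255≈0.7725 > 0.04045 → ((0.7725+0.055)/1.055)^2.4 ≈ 0.55834
  L2 = 0.2126×0.26225 + 0.7152×0.43415 + 0.0722×0.55834 ≈ 0.40657
Lighter = 0.41692, Darker = 0.40657
Ratio = (L_lighter + 0.05) / (L_darker + 0.05)
Ratio = (0.41692 + 0.05) / (0.40657 + 0.05) = 0.46692 / 0.45657 ≈ 1.0227
Ratio ≈ 1.02:1


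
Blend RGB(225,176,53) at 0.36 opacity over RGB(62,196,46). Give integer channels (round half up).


C = α×F + (1-α)×B, with 1-α = 0.64
R: 0.36×225 + 0.64×62 = 81.00 + 39.68 = 120.68 → 121
G: 0.36×176 + 0.64×196 = 63.36 + 125.44 = 188.80 → 189
B: 0.36×53 + 0.64×46 = 19.08 + 29.44 = 48.52 → 49
= RGB(121, 189, 49)


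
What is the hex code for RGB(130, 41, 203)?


R = 130 → 82 (hex)
G = 41 → 29 (hex)
B = 203 → CB (hex)
Hex = #8229CB


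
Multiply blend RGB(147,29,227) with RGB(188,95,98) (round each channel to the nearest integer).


Multiply: C = A×B/255, rounded to nearest integer
R: 147×188/255 = 27636/255 ≈ 108.376 → 108
G: 29×95/255 = 2755/255 ≈ 10.804 → 11
B: 227×98/255 = 22246/255 ≈ 87.239 → 87
= RGB(108, 11, 87)


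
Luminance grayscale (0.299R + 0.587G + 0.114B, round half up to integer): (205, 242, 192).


Gray = 0.299×R + 0.587×G + 0.114×B
Gray = 0.299×205 + 0.587×242 + 0.114×192
Gray = 61.295 + 142.054 + 21.888
Gray = 225.237 → round half up → 225
Gray = 225


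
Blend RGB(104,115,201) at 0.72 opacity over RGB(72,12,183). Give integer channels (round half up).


C = α×F + (1-α)×B, with 1-α = 0.28
R: 0.72×104 + 0.28×72 = 74.88 + 20.16 = 95.04 → 95
G: 0.72×115 + 0.28×12 = 82.80 + 3.36 = 86.16 → 86
B: 0.72×201 + 0.28×183 = 144.72 + 51.24 = 195.96 → 196
= RGB(95, 86, 196)


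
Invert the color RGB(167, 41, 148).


Invert: (255-R, 255-G, 255-B)
R: 255-167 = 88
G: 255-41 = 214
B: 255-148 = 107
= RGB(88, 214, 107)


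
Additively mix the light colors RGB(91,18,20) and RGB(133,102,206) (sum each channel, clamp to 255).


Additive: each channel = min(255, C₁+C₂)
R: 91+133 = 224 → 224
G: 18+102 = 120 → 120
B: 20+206 = 226 → 226
= RGB(224, 120, 226)


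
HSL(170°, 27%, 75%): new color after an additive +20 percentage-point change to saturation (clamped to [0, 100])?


Original S = 27%
Adjustment = +20 percentage points
New S = 27 + (20) = 47
Clamp to [0, 100] → 47
= HSL(170°, 47%, 75%)


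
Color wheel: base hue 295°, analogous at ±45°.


Base hue: 295°
Left analog: (295 - 45) mod 360 = 250°
Right analog: (295 + 45) mod 360 = 340°
Analogous hues = 250° and 340°


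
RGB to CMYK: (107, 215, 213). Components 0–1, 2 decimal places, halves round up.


R'=107/255≈0.4196, G'=215/255≈0.8431, B'=213/255≈0.8353
K = 1 - max(R',G',B') = 1 - 215/255 = 40/255 = 0.15686… → 0.16
(1-R'-K)/(1-K) simplifies to (max-R)/max with max = 215:
C = (215-107)/215 = 108/215 = 0.50232… → 0.50
M = (215-215)/215 = 0/215 = 0 → 0.00
Y = (215-213)/215 = 2/215 = 0.00930… → 0.01
= CMYK(0.50, 0.00, 0.01, 0.16)


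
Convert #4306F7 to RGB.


43 → 67 (R)
06 → 6 (G)
F7 → 247 (B)
= RGB(67, 6, 247)


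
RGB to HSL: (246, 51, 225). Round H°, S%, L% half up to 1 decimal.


Normalize: R'=246/255≈0.9647, G'=51/255≈0.2000, B'=225/255≈0.8824
Max=246/255, Min=51/255, Δ=Max-Min=195/255
L = (Max+Min)/2 = (246+51)/510 = 297/510 = 0.58235… → L = 58.2%
L > 0.5 → S = Δ/(2-Max-Min) = 195/(510-246-51) = 195/213 = 0.91549… → S = 91.5%
(the 1/255 factors cancel in S and H, so raw channel differences can be used)
Max is R' → H = 60 × (((G-B)/Δ) mod 6) = 60 × (((51-225)/195) mod 6)
  (-174)/195 = -0.8923…; negative, so add 6 → 5.1076…
  H = 60 × 5.1076… = 306.461…° → H = 306.5°
= HSL(306.5°, 91.5%, 58.2%)


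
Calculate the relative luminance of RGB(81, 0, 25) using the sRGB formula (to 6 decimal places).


Linearize each channel (sRGB transfer function): c = v/255; c_lin = c/12.92 if c ≤ 0.04045, else ((c+0.055)/1.055)^2.4
  R: 81/255 ≈ 0.317647 > 0.04045 → ((0.317647+0.055)/1.055)^2.4 ≈ 0.082283
  G: 0/255 ≈ 0.000000 ≤ 0.04045 → 0.000000/12.92 ≈ 0.000000
  B: 25/255 ≈ 0.098039 > 0.04045 → ((0.098039+0.055)/1.055)^2.4 ≈ 0.009721
R_lin = 0.082283, G_lin = 0.000000, B_lin = 0.009721
L = 0.2126×R + 0.7152×G + 0.0722×B
L = 0.2126×0.082283 + 0.7152×0.000000 + 0.0722×0.009721
L ≈ 0.018195


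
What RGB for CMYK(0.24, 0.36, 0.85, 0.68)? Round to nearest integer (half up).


R = 255 × (1-C) × (1-K) = 255 × 0.76 × 0.32 = 62.016 → 62
G = 255 × (1-M) × (1-K) = 255 × 0.64 × 0.32 = 52.224 → 52
B = 255 × (1-Y) × (1-K) = 255 × 0.15 × 0.32 = 12.24 → 12
= RGB(62, 52, 12)


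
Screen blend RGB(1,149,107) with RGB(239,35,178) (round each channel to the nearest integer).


Screen: C = 255 - (255-A)×(255-B)/255, rounded to nearest integer
R: 255 - (255-1)×(255-239)/255 = 255 - 4064/255 ≈ 255 - 15.937 = 239.063 → 239
G: 255 - (255-149)×(255-35)/255 = 255 - 23320/255 ≈ 255 - 91.451 = 163.549 → 164
B: 255 - (255-107)×(255-178)/255 = 255 - 11396/255 ≈ 255 - 44.690 = 210.310 → 210
= RGB(239, 164, 210)


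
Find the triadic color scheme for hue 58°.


Triadic: equally spaced at 120° intervals
H1 = 58°
H2 = (58 + 120) mod 360 = 178°
H3 = (58 + 240) mod 360 = 298°
Triadic = 58°, 178°, 298°


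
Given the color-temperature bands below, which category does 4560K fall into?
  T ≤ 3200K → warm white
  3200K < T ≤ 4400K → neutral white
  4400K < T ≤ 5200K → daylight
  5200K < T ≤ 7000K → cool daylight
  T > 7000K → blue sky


Temperature: 4560K
4400K < 4560K ≤ 5200K → daylight
Classification: daylight


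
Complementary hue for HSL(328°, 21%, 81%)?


Complement = opposite side of color wheel = hue + 180°
H' = (328 + 180) mod 360 = 148°
S and L unchanged.
= HSL(148°, 21%, 81%)


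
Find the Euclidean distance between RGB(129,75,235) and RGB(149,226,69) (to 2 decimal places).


d = √[(R₁-R₂)² + (G₁-G₂)² + (B₁-B₂)²]
d = √[(129-149)² + (75-226)² + (235-69)²]
d = √[400 + 22801 + 27556]
d = √50757
d ≈ 225.29


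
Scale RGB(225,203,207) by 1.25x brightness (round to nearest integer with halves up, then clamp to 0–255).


Multiply each channel by 1.25, round half up, clamp to [0, 255]
R: 225×1.25 = 281.25 → round → 281 → clamp → 255
G: 203×1.25 = 253.75 → round → 254
B: 207×1.25 = 258.75 → round → 259 → clamp → 255
= RGB(255, 254, 255)


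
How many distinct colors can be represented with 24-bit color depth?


Colors = 2^bits = 2^24
= 16,777,216 colors


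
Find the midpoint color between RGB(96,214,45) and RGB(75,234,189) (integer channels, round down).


Midpoint: each channel = ⌊(C₁+C₂)/2⌋
R: ⌊(96+75)/2⌋ = 85
G: ⌊(214+234)/2⌋ = 224
B: ⌊(45+189)/2⌋ = 117
= RGB(85, 224, 117)


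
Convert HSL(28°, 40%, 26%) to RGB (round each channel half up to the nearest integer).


H=28°, S=0.40, L=0.26
C = (1-|2L-1|)×S = (1-|-0.48|)×0.40 = 0.208
H' = H/60 = 28/60 ≈ 0.4667; X = C×(1-|H' mod 2 - 1|) ≈ 0.0971
m = L - C/2 = 0.26 - 0.104 = 0.156
Sector ⌊H'⌋ = 0 → (R',G',B') = (0.208, ≈0.0971, 0.0)
RGB = ((R'+m)×255, (G'+m)×255, (B'+m)×255) = (92.82, 64.532, 39.78)
Round half up → RGB(93, 65, 40)


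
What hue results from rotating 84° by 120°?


New hue = (H + rotation) mod 360
New hue = (84 + 120) mod 360
= 204 mod 360
= 204°


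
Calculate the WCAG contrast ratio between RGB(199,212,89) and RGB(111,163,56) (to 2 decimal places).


Linearize each sRGB channel c=v/255: c/12.92 if c ≤ 0.04045 else ((c+0.055)/1.055)^2.4
L = 0.2126×R_lin + 0.7152×G_lin + 0.0722×B_lin
Color 1 (199,212,89):
  R=199: 199/255≈0.7804 > 0.04045 → ((0.7804+0.055)/1.055)^2.4 ≈ 0.57112
  G=212: 212/255≈0.8314 > 0.04045 → ((0.8314+0.055)/1.055)^2.4 ≈ 0.65837
  B=89: 89/255≈0.3490 > 0.04045 → ((0.3490+0.055)/1.055)^2.4 ≈ 0.09990
  L1 = 0.2126×0.57112 + 0.7152×0.65837 + 0.0722×0.09990 ≈ 0.59950
Color 2 (111,163,56):
  R=111: 111/255≈0.4353 > 0.04045 → ((0.4353+0.055)/1.055)^2.4 ≈ 0.15896
  G=163: 163/255≈0.6392 > 0.04045 → ((0.6392+0.055)/1.055)^2.4 ≈ 0.36625
  B=56: 56/255≈0.2196 > 0.04045 → ((0.2196+0.055)/1.055)^2.4 ≈ 0.03955
  L2 = 0.2126×0.15896 + 0.7152×0.36625 + 0.0722×0.03955 ≈ 0.29859
Lighter = 0.59950, Darker = 0.29859
Ratio = (L_lighter + 0.05) / (L_darker + 0.05)
Ratio = (0.59950 + 0.05) / (0.29859 + 0.05) = 0.64950 / 0.34859 ≈ 1.8632
Ratio ≈ 1.86:1


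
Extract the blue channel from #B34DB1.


Color: #B34DB1
R = B3 = 179
G = 4D = 77
B = B1 = 177
Blue = 177


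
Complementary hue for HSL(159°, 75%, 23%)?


Complement = opposite side of color wheel = hue + 180°
H' = (159 + 180) mod 360 = 339°
S and L unchanged.
= HSL(339°, 75%, 23%)


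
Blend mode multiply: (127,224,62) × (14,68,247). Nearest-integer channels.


Multiply: C = A×B/255, rounded to nearest integer
R: 127×14/255 = 1778/255 ≈ 6.973 → 7
G: 224×68/255 = 15232/255 ≈ 59.733 → 60
B: 62×247/255 = 15314/255 ≈ 60.055 → 60
= RGB(7, 60, 60)


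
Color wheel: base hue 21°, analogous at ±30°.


Base hue: 21°
Left analog: (21 - 30) mod 360 = 351°
Right analog: (21 + 30) mod 360 = 51°
Analogous hues = 351° and 51°


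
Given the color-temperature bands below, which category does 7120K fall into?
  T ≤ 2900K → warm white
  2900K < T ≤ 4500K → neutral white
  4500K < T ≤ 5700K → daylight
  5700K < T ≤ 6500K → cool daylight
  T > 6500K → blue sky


Temperature: 7120K
7120K > 6500K → blue sky
Classification: blue sky


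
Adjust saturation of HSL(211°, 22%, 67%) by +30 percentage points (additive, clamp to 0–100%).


Original S = 22%
Adjustment = +30 percentage points
New S = 22 + (30) = 52
Clamp to [0, 100] → 52
= HSL(211°, 52%, 67%)


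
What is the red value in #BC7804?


Color: #BC7804
R = BC = 188
G = 78 = 120
B = 04 = 4
Red = 188


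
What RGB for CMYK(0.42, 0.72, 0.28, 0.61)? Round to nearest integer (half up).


R = 255 × (1-C) × (1-K) = 255 × 0.58 × 0.39 = 57.681 → 58
G = 255 × (1-M) × (1-K) = 255 × 0.28 × 0.39 = 27.846 → 28
B = 255 × (1-Y) × (1-K) = 255 × 0.72 × 0.39 = 71.604 → 72
= RGB(58, 28, 72)


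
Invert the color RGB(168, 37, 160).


Invert: (255-R, 255-G, 255-B)
R: 255-168 = 87
G: 255-37 = 218
B: 255-160 = 95
= RGB(87, 218, 95)


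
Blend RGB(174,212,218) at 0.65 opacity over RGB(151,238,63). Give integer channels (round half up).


C = α×F + (1-α)×B, with 1-α = 0.35
R: 0.65×174 + 0.35×151 = 113.10 + 52.85 = 165.95 → 166
G: 0.65×212 + 0.35×238 = 137.80 + 83.30 = 221.10 → 221
B: 0.65×218 + 0.35×63 = 141.70 + 22.05 = 163.75 → 164
= RGB(166, 221, 164)


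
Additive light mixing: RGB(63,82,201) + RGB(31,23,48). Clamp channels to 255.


Additive: each channel = min(255, C₁+C₂)
R: 63+31 = 94 → 94
G: 82+23 = 105 → 105
B: 201+48 = 249 → 249
= RGB(94, 105, 249)


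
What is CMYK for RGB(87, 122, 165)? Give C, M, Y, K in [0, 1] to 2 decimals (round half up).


R'=87/255≈0.3412, G'=122/255≈0.4784, B'=165/255≈0.6471
K = 1 - max(R',G',B') = 1 - 165/255 = 90/255 = 0.35294… → 0.35
(1-R'-K)/(1-K) simplifies to (max-R)/max with max = 165:
C = (165-87)/165 = 78/165 = 0.47272… → 0.47
M = (165-122)/165 = 43/165 = 0.26060… → 0.26
Y = (165-165)/165 = 0/165 = 0 → 0.00
= CMYK(0.47, 0.26, 0.00, 0.35)


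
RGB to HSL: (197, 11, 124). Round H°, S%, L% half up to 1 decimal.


Normalize: R'=197/255≈0.7725, G'=11/255≈0.0431, B'=124/255≈0.4863
Max=197/255, Min=11/255, Δ=Max-Min=186/255
L = (Max+Min)/2 = (197+11)/510 = 208/510 = 0.40784… → L = 40.8%
L ≤ 0.5 → S = Δ/(Max+Min) = 186/(197+11) = 186/208 = 0.89423… → S = 89.4%
(the 1/255 factors cancel in S and H, so raw channel differences can be used)
Max is R' → H = 60 × (((G-B)/Δ) mod 6) = 60 × (((11-124)/186) mod 6)
  (-113)/186 = -0.6075…; negative, so add 6 → 5.3924…
  H = 60 × 5.3924… = 323.548…° → H = 323.5°
= HSL(323.5°, 89.4%, 40.8%)


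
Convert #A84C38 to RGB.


A8 → 168 (R)
4C → 76 (G)
38 → 56 (B)
= RGB(168, 76, 56)


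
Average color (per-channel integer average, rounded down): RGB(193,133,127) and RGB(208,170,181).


Midpoint: each channel = ⌊(C₁+C₂)/2⌋
R: ⌊(193+208)/2⌋ = 200
G: ⌊(133+170)/2⌋ = 151
B: ⌊(127+181)/2⌋ = 154
= RGB(200, 151, 154)


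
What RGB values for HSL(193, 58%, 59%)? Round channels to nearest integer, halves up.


H=193°, S=0.58, L=0.59
C = (1-|2L-1|)×S = (1-|0.18|)×0.58 = 0.4756
H' = H/60 = 193/60 ≈ 3.2167; X = C×(1-|H' mod 2 - 1|) ≈ 0.3726
m = L - C/2 = 0.59 - 0.2378 = 0.3522
Sector ⌊H'⌋ = 3 → (R',G',B') = (0.0, ≈0.3726, 0.4756)
RGB = ((R'+m)×255, (G'+m)×255, (B'+m)×255) = (89.811, 184.8121, 211.089)
Round half up → RGB(90, 185, 211)


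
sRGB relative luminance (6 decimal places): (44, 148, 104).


Linearize each channel (sRGB transfer function): c = v/255; c_lin = c/12.92 if c ≤ 0.04045, else ((c+0.055)/1.055)^2.4
  R: 44/255 ≈ 0.172549 > 0.04045 → ((0.172549+0.055)/1.055)^2.4 ≈ 0.025187
  G: 148/255 ≈ 0.580392 > 0.04045 → ((0.580392+0.055)/1.055)^2.4 ≈ 0.296138
  B: 104/255 ≈ 0.407843 > 0.04045 → ((0.407843+0.055)/1.055)^2.4 ≈ 0.138432
R_lin = 0.025187, G_lin = 0.296138, B_lin = 0.138432
L = 0.2126×R + 0.7152×G + 0.0722×B
L = 0.2126×0.025187 + 0.7152×0.296138 + 0.0722×0.138432
L ≈ 0.227148


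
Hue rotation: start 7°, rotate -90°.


New hue = (H + rotation) mod 360
New hue = (7 -90) mod 360
= -83 mod 360
= 277°


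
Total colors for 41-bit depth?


Colors = 2^bits = 2^41
= 2,199,023,255,552 colors


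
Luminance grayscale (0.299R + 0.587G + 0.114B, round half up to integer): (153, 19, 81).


Gray = 0.299×R + 0.587×G + 0.114×B
Gray = 0.299×153 + 0.587×19 + 0.114×81
Gray = 45.747 + 11.153 + 9.234
Gray = 66.134 → round half up → 66
Gray = 66


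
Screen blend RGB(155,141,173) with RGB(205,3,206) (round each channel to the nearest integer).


Screen: C = 255 - (255-A)×(255-B)/255, rounded to nearest integer
R: 255 - (255-155)×(255-205)/255 = 255 - 5000/255 ≈ 255 - 19.608 = 235.392 → 235
G: 255 - (255-141)×(255-3)/255 = 255 - 28728/255 ≈ 255 - 112.659 = 142.341 → 142
B: 255 - (255-173)×(255-206)/255 = 255 - 4018/255 ≈ 255 - 15.757 = 239.243 → 239
= RGB(235, 142, 239)


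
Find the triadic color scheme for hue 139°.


Triadic: equally spaced at 120° intervals
H1 = 139°
H2 = (139 + 120) mod 360 = 259°
H3 = (139 + 240) mod 360 = 19°
Triadic = 139°, 259°, 19°


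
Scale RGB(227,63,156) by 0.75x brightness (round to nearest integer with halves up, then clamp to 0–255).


Multiply each channel by 0.75, round half up, clamp to [0, 255]
R: 227×0.75 = 170.25 → round → 170
G: 63×0.75 = 47.25 → round → 47
B: 156×0.75 = 117
= RGB(170, 47, 117)


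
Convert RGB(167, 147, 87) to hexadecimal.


R = 167 → A7 (hex)
G = 147 → 93 (hex)
B = 87 → 57 (hex)
Hex = #A79357


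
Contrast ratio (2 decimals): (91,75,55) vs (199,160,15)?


Linearize each sRGB channel c=v/255: c/12.92 if c ≤ 0.04045 else ((c+0.055)/1.055)^2.4
L = 0.2126×R_lin + 0.7152×G_lin + 0.0722×B_lin
Color 1 (91,75,55):
  R=91: 91/255≈0.3569 > 0.04045 → ((0.3569+0.055)/1.055)^2.4 ≈ 0.10462
  G=75: 75/255≈0.2941 > 0.04045 → ((0.2941+0.055)/1.055)^2.4 ≈ 0.07036
  B=55: 55/255≈0.2157 > 0.04045 → ((0.2157+0.055)/1.055)^2.4 ≈ 0.03820
  L1 = 0.2126×0.10462 + 0.7152×0.07036 + 0.0722×0.03820 ≈ 0.07532
Color 2 (199,160,15):
  R=199: 199/255≈0.7804 > 0.04045 → ((0.7804+0.055)/1.055)^2.4 ≈ 0.57112
  G=160: 160/255≈0.6275 > 0.04045 → ((0.6275+0.055)/1.055)^2.4 ≈ 0.35153
  B=15: 15/255≈0.0588 > 0.04045 → ((0.0588+0.055)/1.055)^2.4 ≈ 0.00478
  L2 = 0.2126×0.57112 + 0.7152×0.35153 + 0.0722×0.00478 ≈ 0.37318
Lighter = 0.37318, Darker = 0.07532
Ratio = (L_lighter + 0.05) / (L_darker + 0.05)
Ratio = (0.37318 + 0.05) / (0.07532 + 0.05) = 0.42318 / 0.12532 ≈ 3.3768
Ratio ≈ 3.38:1


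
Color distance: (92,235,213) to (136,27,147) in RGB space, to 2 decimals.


d = √[(R₁-R₂)² + (G₁-G₂)² + (B₁-B₂)²]
d = √[(92-136)² + (235-27)² + (213-147)²]
d = √[1936 + 43264 + 4356]
d = √49556
d ≈ 222.61


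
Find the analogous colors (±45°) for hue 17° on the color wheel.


Base hue: 17°
Left analog: (17 - 45) mod 360 = 332°
Right analog: (17 + 45) mod 360 = 62°
Analogous hues = 332° and 62°


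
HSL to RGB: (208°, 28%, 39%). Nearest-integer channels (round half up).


H=208°, S=0.28, L=0.39
C = (1-|2L-1|)×S = (1-|-0.22|)×0.28 = 0.2184
H' = H/60 = 208/60 ≈ 3.4667; X = C×(1-|H' mod 2 - 1|) = 0.11648
m = L - C/2 = 0.39 - 0.1092 = 0.2808
Sector ⌊H'⌋ = 3 → (R',G',B') = (0.0, 0.11648, 0.2184)
RGB = ((R'+m)×255, (G'+m)×255, (B'+m)×255) = (71.604, 101.3064, 127.296)
Round half up → RGB(72, 101, 127)


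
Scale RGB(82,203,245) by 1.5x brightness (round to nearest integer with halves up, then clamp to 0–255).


Multiply each channel by 1.5, round half up, clamp to [0, 255]
R: 82×1.5 = 123
G: 203×1.5 = 304.5 → round → 305 → clamp → 255
B: 245×1.5 = 367.5 → round → 368 → clamp → 255
= RGB(123, 255, 255)


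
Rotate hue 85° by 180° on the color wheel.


New hue = (H + rotation) mod 360
New hue = (85 + 180) mod 360
= 265 mod 360
= 265°


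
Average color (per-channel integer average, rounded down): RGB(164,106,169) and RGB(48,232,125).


Midpoint: each channel = ⌊(C₁+C₂)/2⌋
R: ⌊(164+48)/2⌋ = 106
G: ⌊(106+232)/2⌋ = 169
B: ⌊(169+125)/2⌋ = 147
= RGB(106, 169, 147)


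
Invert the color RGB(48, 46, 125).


Invert: (255-R, 255-G, 255-B)
R: 255-48 = 207
G: 255-46 = 209
B: 255-125 = 130
= RGB(207, 209, 130)


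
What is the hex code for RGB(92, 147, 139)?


R = 92 → 5C (hex)
G = 147 → 93 (hex)
B = 139 → 8B (hex)
Hex = #5C938B


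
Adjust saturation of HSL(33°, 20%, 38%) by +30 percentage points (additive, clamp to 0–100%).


Original S = 20%
Adjustment = +30 percentage points
New S = 20 + (30) = 50
Clamp to [0, 100] → 50
= HSL(33°, 50%, 38%)


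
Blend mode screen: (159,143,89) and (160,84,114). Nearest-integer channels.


Screen: C = 255 - (255-A)×(255-B)/255, rounded to nearest integer
R: 255 - (255-159)×(255-160)/255 = 255 - 9120/255 ≈ 255 - 35.765 = 219.235 → 219
G: 255 - (255-143)×(255-84)/255 = 255 - 19152/255 ≈ 255 - 75.106 = 179.894 → 180
B: 255 - (255-89)×(255-114)/255 = 255 - 23406/255 ≈ 255 - 91.788 = 163.212 → 163
= RGB(219, 180, 163)


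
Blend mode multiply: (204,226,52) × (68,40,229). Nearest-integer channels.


Multiply: C = A×B/255, rounded to nearest integer
R: 204×68/255 = 13872/255 ≈ 54.400 → 54
G: 226×40/255 = 9040/255 ≈ 35.451 → 35
B: 52×229/255 = 11908/255 ≈ 46.698 → 47
= RGB(54, 35, 47)


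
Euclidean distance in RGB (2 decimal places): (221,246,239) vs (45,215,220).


d = √[(R₁-R₂)² + (G₁-G₂)² + (B₁-B₂)²]
d = √[(221-45)² + (246-215)² + (239-220)²]
d = √[30976 + 961 + 361]
d = √32298
d ≈ 179.72


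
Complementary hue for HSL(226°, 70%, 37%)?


Complement = opposite side of color wheel = hue + 180°
H' = (226 + 180) mod 360 = 46°
S and L unchanged.
= HSL(46°, 70%, 37%)


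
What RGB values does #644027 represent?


64 → 100 (R)
40 → 64 (G)
27 → 39 (B)
= RGB(100, 64, 39)


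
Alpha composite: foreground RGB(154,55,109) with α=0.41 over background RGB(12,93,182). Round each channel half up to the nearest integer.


C = α×F + (1-α)×B, with 1-α = 0.59
R: 0.41×154 + 0.59×12 = 63.14 + 7.08 = 70.22 → 70
G: 0.41×55 + 0.59×93 = 22.55 + 54.87 = 77.42 → 77
B: 0.41×109 + 0.59×182 = 44.69 + 107.38 = 152.07 → 152
= RGB(70, 77, 152)


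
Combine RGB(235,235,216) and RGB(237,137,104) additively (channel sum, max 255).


Additive: each channel = min(255, C₁+C₂)
R: 235+237 = 472 → 255
G: 235+137 = 372 → 255
B: 216+104 = 320 → 255
= RGB(255, 255, 255)


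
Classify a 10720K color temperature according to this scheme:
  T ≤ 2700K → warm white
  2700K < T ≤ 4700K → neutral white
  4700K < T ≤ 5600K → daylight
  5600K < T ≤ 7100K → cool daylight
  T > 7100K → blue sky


Temperature: 10720K
10720K > 7100K → blue sky
Classification: blue sky


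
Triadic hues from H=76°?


Triadic: equally spaced at 120° intervals
H1 = 76°
H2 = (76 + 120) mod 360 = 196°
H3 = (76 + 240) mod 360 = 316°
Triadic = 76°, 196°, 316°


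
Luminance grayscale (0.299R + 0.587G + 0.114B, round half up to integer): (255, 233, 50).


Gray = 0.299×R + 0.587×G + 0.114×B
Gray = 0.299×255 + 0.587×233 + 0.114×50
Gray = 76.245 + 136.771 + 5.700
Gray = 218.716 → round half up → 219
Gray = 219


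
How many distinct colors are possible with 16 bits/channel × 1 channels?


Total bits = 16 bits/channel × 1 channels = 16 bits
Distinct colors = 2^16
= 65,536 colors


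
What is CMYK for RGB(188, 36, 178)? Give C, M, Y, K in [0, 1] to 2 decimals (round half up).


R'=188/255≈0.7373, G'=36/255≈0.1412, B'=178/255≈0.6980
K = 1 - max(R',G',B') = 1 - 188/255 = 67/255 = 0.26274… → 0.26
(1-R'-K)/(1-K) simplifies to (max-R)/max with max = 188:
C = (188-188)/188 = 0/188 = 0 → 0.00
M = (188-36)/188 = 152/188 = 0.80851… → 0.81
Y = (188-178)/188 = 10/188 = 0.05319… → 0.05
= CMYK(0.00, 0.81, 0.05, 0.26)


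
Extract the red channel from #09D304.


Color: #09D304
R = 09 = 9
G = D3 = 211
B = 04 = 4
Red = 9


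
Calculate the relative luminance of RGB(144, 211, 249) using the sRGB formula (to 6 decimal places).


Linearize each channel (sRGB transfer function): c = v/255; c_lin = c/12.92 if c ≤ 0.04045, else ((c+0.055)/1.055)^2.4
  R: 144/255 ≈ 0.564706 > 0.04045 → ((0.564706+0.055)/1.055)^2.4 ≈ 0.278894
  G: 211/255 ≈ 0.827451 > 0.04045 → ((0.827451+0.055)/1.055)^2.4 ≈ 0.651406
  B: 249/255 ≈ 0.976471 > 0.04045 → ((0.976471+0.055)/1.055)^2.4 ≈ 0.947307
R_lin = 0.278894, G_lin = 0.651406, B_lin = 0.947307
L = 0.2126×R + 0.7152×G + 0.0722×B
L = 0.2126×0.278894 + 0.7152×0.651406 + 0.0722×0.947307
L ≈ 0.593574


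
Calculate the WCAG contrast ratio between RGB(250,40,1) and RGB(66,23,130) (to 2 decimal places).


Linearize each sRGB channel c=v/255: c/12.92 if c ≤ 0.04045 else ((c+0.055)/1.055)^2.4
L = 0.2126×R_lin + 0.7152×G_lin + 0.0722×B_lin
Color 1 (250,40,1):
  R=250: 250/255≈0.9804 > 0.04045 → ((0.9804+0.055)/1.055)^2.4 ≈ 0.95597
  G=40: 40/255≈0.1569 > 0.04045 → ((0.1569+0.055)/1.055)^2.4 ≈ 0.02122
  B=1: 1/255≈0.0039 ≤ 0.04045 → 0.0039/12.92 ≈ 0.00030
  L1 = 0.2126×0.95597 + 0.7152×0.02122 + 0.0722×0.00030 ≈ 0.21844
Color 2 (66,23,130):
  R=66: 66/255≈0.2588 > 0.04045 → ((0.2588+0.055)/1.055)^2.4 ≈ 0.05448
  G=23: 23/255≈0.0902 > 0.04045 → ((0.0902+0.055)/1.055)^2.4 ≈ 0.00857
  B=130: 130/255≈0.5098 > 0.04045 → ((0.5098+0.055)/1.055)^2.4 ≈ 0.22323
  L2 = 0.2126×0.05448 + 0.7152×0.00857 + 0.0722×0.22323 ≈ 0.03383
Lighter = 0.21844, Darker = 0.03383
Ratio = (L_lighter + 0.05) / (L_darker + 0.05)
Ratio = (0.21844 + 0.05) / (0.03383 + 0.05) = 0.26844 / 0.08383 ≈ 3.2023
Ratio ≈ 3.20:1


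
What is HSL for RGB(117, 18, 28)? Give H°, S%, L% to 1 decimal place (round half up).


Normalize: R'=117/255≈0.4588, G'=18/255≈0.0706, B'=28/255≈0.1098
Max=117/255, Min=18/255, Δ=Max-Min=99/255
L = (Max+Min)/2 = (117+18)/510 = 135/510 = 0.26470… → L = 26.5%
L ≤ 0.5 → S = Δ/(Max+Min) = 99/(117+18) = 99/135 = 0.73333… → S = 73.3%
(the 1/255 factors cancel in S and H, so raw channel differences can be used)
Max is R' → H = 60 × (((G-B)/Δ) mod 6) = 60 × (((18-28)/99) mod 6)
  (-10)/99 = -0.1010…; negative, so add 6 → 5.8989…
  H = 60 × 5.8989… = 353.939…° → H = 353.9°
= HSL(353.9°, 73.3%, 26.5%)


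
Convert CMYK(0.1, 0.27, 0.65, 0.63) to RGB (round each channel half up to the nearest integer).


R = 255 × (1-C) × (1-K) = 255 × 0.90 × 0.37 = 84.915 → 85
G = 255 × (1-M) × (1-K) = 255 × 0.73 × 0.37 = 68.8755 → 69
B = 255 × (1-Y) × (1-K) = 255 × 0.35 × 0.37 = 33.0225 → 33
= RGB(85, 69, 33)


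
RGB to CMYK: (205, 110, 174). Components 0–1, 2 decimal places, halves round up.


R'=205/255≈0.8039, G'=110/255≈0.4314, B'=174/255≈0.6824
K = 1 - max(R',G',B') = 1 - 205/255 = 50/255 = 0.19607… → 0.20
(1-R'-K)/(1-K) simplifies to (max-R)/max with max = 205:
C = (205-205)/205 = 0/205 = 0 → 0.00
M = (205-110)/205 = 95/205 = 0.46341… → 0.46
Y = (205-174)/205 = 31/205 = 0.15121… → 0.15
= CMYK(0.00, 0.46, 0.15, 0.20)


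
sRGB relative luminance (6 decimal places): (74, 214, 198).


Linearize each channel (sRGB transfer function): c = v/255; c_lin = c/12.92 if c ≤ 0.04045, else ((c+0.055)/1.055)^2.4
  R: 74/255 ≈ 0.290196 > 0.04045 → ((0.290196+0.055)/1.055)^2.4 ≈ 0.068478
  G: 214/255 ≈ 0.839216 > 0.04045 → ((0.839216+0.055)/1.055)^2.4 ≈ 0.672443
  B: 198/255 ≈ 0.776471 > 0.04045 → ((0.776471+0.055)/1.055)^2.4 ≈ 0.564712
R_lin = 0.068478, G_lin = 0.672443, B_lin = 0.564712
L = 0.2126×R + 0.7152×G + 0.0722×B
L = 0.2126×0.068478 + 0.7152×0.672443 + 0.0722×0.564712
L ≈ 0.536262


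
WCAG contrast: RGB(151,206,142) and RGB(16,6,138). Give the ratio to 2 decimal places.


Linearize each sRGB channel c=v/255: c/12.92 if c ≤ 0.04045 else ((c+0.055)/1.055)^2.4
L = 0.2126×R_lin + 0.7152×G_lin + 0.0722×B_lin
Color 1 (151,206,142):
  R=151: 151/255≈0.5922 > 0.04045 → ((0.5922+0.055)/1.055)^2.4 ≈ 0.30947
  G=206: 206/255≈0.8078 > 0.04045 → ((0.8078+0.055)/1.055)^2.4 ≈ 0.61721
  B=142: 142/255≈0.5569 > 0.04045 → ((0.5569+0.055)/1.055)^2.4 ≈ 0.27050
  L1 = 0.2126×0.30947 + 0.7152×0.61721 + 0.0722×0.27050 ≈ 0.52675
Color 2 (16,6,138):
  R=16: 16/255≈0.0627 > 0.04045 → ((0.0627+0.055)/1.055)^2.4 ≈ 0.00518
  G=6: 6/255≈0.0235 ≤ 0.04045 → 0.0235/12.92 ≈ 0.00182
  B=138: 138/255≈0.5412 > 0.04045 → ((0.5412+0.055)/1.055)^2.4 ≈ 0.25415
  L2 = 0.2126×0.00518 + 0.7152×0.00182 + 0.0722×0.25415 ≈ 0.02075
Lighter = 0.52675, Darker = 0.02075
Ratio = (L_lighter + 0.05) / (L_darker + 0.05)
Ratio = (0.52675 + 0.05) / (0.02075 + 0.05) = 0.57675 / 0.07075 ≈ 8.1515
Ratio ≈ 8.15:1


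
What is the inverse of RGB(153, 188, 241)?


Invert: (255-R, 255-G, 255-B)
R: 255-153 = 102
G: 255-188 = 67
B: 255-241 = 14
= RGB(102, 67, 14)


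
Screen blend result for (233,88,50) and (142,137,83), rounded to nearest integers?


Screen: C = 255 - (255-A)×(255-B)/255, rounded to nearest integer
R: 255 - (255-233)×(255-142)/255 = 255 - 2486/255 ≈ 255 - 9.749 = 245.251 → 245
G: 255 - (255-88)×(255-137)/255 = 255 - 19706/255 ≈ 255 - 77.278 = 177.722 → 178
B: 255 - (255-50)×(255-83)/255 = 255 - 35260/255 ≈ 255 - 138.275 = 116.725 → 117
= RGB(245, 178, 117)


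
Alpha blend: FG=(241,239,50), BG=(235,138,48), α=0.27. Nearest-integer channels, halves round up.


C = α×F + (1-α)×B, with 1-α = 0.73
R: 0.27×241 + 0.73×235 = 65.07 + 171.55 = 236.62 → 237
G: 0.27×239 + 0.73×138 = 64.53 + 100.74 = 165.27 → 165
B: 0.27×50 + 0.73×48 = 13.50 + 35.04 = 48.54 → 49
= RGB(237, 165, 49)


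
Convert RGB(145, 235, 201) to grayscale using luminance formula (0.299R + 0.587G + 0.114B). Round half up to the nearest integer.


Gray = 0.299×R + 0.587×G + 0.114×B
Gray = 0.299×145 + 0.587×235 + 0.114×201
Gray = 43.355 + 137.945 + 22.914
Gray = 204.214 → round half up → 204
Gray = 204


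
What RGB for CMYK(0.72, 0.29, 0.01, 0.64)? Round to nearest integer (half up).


R = 255 × (1-C) × (1-K) = 255 × 0.28 × 0.36 = 25.704 → 26
G = 255 × (1-M) × (1-K) = 255 × 0.71 × 0.36 = 65.178 → 65
B = 255 × (1-Y) × (1-K) = 255 × 0.99 × 0.36 = 90.882 → 91
= RGB(26, 65, 91)


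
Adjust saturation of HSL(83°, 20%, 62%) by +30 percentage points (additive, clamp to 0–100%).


Original S = 20%
Adjustment = +30 percentage points
New S = 20 + (30) = 50
Clamp to [0, 100] → 50
= HSL(83°, 50%, 62%)


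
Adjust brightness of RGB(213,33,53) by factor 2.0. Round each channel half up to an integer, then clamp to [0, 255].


Multiply each channel by 2.0, round half up, clamp to [0, 255]
R: 213×2.0 = 426 → clamp → 255
G: 33×2.0 = 66
B: 53×2.0 = 106
= RGB(255, 66, 106)


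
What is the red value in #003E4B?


Color: #003E4B
R = 00 = 0
G = 3E = 62
B = 4B = 75
Red = 0


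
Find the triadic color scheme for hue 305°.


Triadic: equally spaced at 120° intervals
H1 = 305°
H2 = (305 + 120) mod 360 = 65°
H3 = (305 + 240) mod 360 = 185°
Triadic = 305°, 65°, 185°


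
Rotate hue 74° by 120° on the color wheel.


New hue = (H + rotation) mod 360
New hue = (74 + 120) mod 360
= 194 mod 360
= 194°


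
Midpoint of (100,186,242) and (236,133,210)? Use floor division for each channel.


Midpoint: each channel = ⌊(C₁+C₂)/2⌋
R: ⌊(100+236)/2⌋ = 168
G: ⌊(186+133)/2⌋ = 159
B: ⌊(242+210)/2⌋ = 226
= RGB(168, 159, 226)


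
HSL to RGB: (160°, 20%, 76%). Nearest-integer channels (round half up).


H=160°, S=0.20, L=0.76
C = (1-|2L-1|)×S = (1-|0.52|)×0.20 = 0.096
H' = H/60 = 160/60 ≈ 2.6667; X = C×(1-|H' mod 2 - 1|) = 0.064
m = L - C/2 = 0.76 - 0.048 = 0.712
Sector ⌊H'⌋ = 2 → (R',G',B') = (0.0, 0.096, 0.064)
RGB = ((R'+m)×255, (G'+m)×255, (B'+m)×255) = (181.56, 206.04, 197.88)
Round half up → RGB(182, 206, 198)


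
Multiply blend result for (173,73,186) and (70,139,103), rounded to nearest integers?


Multiply: C = A×B/255, rounded to nearest integer
R: 173×70/255 = 12110/255 ≈ 47.490 → 47
G: 73×139/255 = 10147/255 ≈ 39.792 → 40
B: 186×103/255 = 19158/255 ≈ 75.129 → 75
= RGB(47, 40, 75)


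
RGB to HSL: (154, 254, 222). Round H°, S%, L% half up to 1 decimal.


Normalize: R'=154/255≈0.6039, G'=254/255≈0.9961, B'=222/255≈0.8706
Max=254/255, Min=154/255, Δ=Max-Min=100/255
L = (Max+Min)/2 = (254+154)/510 = 408/510 = 0.8 → L = 80.0%
L > 0.5 → S = Δ/(2-Max-Min) = 100/(510-254-154) = 100/102 = 0.98039… → S = 98.0%
(the 1/255 factors cancel in S and H, so raw channel differences can be used)
Max is G' → H = 60 × ((B-R)/Δ + 2) = 60 × ((222-154)/100 + 2)
  68/100 + 2 = 0.68 + 2 = 2.68
  H = 60 × 2.68 = 160.8° → H = 160.8°
= HSL(160.8°, 98.0%, 80.0%)


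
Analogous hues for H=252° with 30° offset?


Base hue: 252°
Left analog: (252 - 30) mod 360 = 222°
Right analog: (252 + 30) mod 360 = 282°
Analogous hues = 222° and 282°


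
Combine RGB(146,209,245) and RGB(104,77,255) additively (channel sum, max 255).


Additive: each channel = min(255, C₁+C₂)
R: 146+104 = 250 → 250
G: 209+77 = 286 → 255
B: 245+255 = 500 → 255
= RGB(250, 255, 255)


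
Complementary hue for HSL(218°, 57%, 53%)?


Complement = opposite side of color wheel = hue + 180°
H' = (218 + 180) mod 360 = 38°
S and L unchanged.
= HSL(38°, 57%, 53%)


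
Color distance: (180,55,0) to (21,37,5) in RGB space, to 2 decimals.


d = √[(R₁-R₂)² + (G₁-G₂)² + (B₁-B₂)²]
d = √[(180-21)² + (55-37)² + (0-5)²]
d = √[25281 + 324 + 25]
d = √25630
d ≈ 160.09


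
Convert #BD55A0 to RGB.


BD → 189 (R)
55 → 85 (G)
A0 → 160 (B)
= RGB(189, 85, 160)


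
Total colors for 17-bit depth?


Colors = 2^bits = 2^17
= 131,072 colors


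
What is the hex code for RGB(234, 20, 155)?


R = 234 → EA (hex)
G = 20 → 14 (hex)
B = 155 → 9B (hex)
Hex = #EA149B


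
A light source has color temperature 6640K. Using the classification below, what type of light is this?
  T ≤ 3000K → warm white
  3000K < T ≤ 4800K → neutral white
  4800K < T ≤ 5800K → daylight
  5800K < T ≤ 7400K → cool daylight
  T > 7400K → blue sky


Temperature: 6640K
5800K < 6640K ≤ 7400K → cool daylight
Classification: cool daylight


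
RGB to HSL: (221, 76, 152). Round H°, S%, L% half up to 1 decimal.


Normalize: R'=221/255≈0.8667, G'=76/255≈0.2980, B'=152/255≈0.5961
Max=221/255, Min=76/255, Δ=Max-Min=145/255
L = (Max+Min)/2 = (221+76)/510 = 297/510 = 0.58235… → L = 58.2%
L > 0.5 → S = Δ/(2-Max-Min) = 145/(510-221-76) = 145/213 = 0.68075… → S = 68.1%
(the 1/255 factors cancel in S and H, so raw channel differences can be used)
Max is R' → H = 60 × (((G-B)/Δ) mod 6) = 60 × (((76-152)/145) mod 6)
  (-76)/145 = -0.5241…; negative, so add 6 → 5.4758…
  H = 60 × 5.4758… = 328.551…° → H = 328.6°
= HSL(328.6°, 68.1%, 58.2%)


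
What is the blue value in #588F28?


Color: #588F28
R = 58 = 88
G = 8F = 143
B = 28 = 40
Blue = 40


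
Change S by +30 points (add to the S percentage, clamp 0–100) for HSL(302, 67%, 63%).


Original S = 67%
Adjustment = +30 percentage points
New S = 67 + (30) = 97
Clamp to [0, 100] → 97
= HSL(302°, 97%, 63%)


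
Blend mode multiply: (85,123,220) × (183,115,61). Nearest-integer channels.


Multiply: C = A×B/255, rounded to nearest integer
R: 85×183/255 = 15555/255 ≈ 61.000 → 61
G: 123×115/255 = 14145/255 ≈ 55.471 → 55
B: 220×61/255 = 13420/255 ≈ 52.627 → 53
= RGB(61, 55, 53)


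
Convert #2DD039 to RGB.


2D → 45 (R)
D0 → 208 (G)
39 → 57 (B)
= RGB(45, 208, 57)


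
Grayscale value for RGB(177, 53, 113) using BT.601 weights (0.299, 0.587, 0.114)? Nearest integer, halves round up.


Gray = 0.299×R + 0.587×G + 0.114×B
Gray = 0.299×177 + 0.587×53 + 0.114×113
Gray = 52.923 + 31.111 + 12.882
Gray = 96.916 → round half up → 97
Gray = 97


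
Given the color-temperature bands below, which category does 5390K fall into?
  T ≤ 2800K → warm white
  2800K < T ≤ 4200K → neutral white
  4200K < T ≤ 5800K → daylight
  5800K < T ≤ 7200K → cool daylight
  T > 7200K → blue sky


Temperature: 5390K
4200K < 5390K ≤ 5800K → daylight
Classification: daylight
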